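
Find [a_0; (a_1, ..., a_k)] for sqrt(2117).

[46; (92)]

Write x_i = (sqrt(2117) + m_i)/d_i with (m_0, d_0) = (0, 1). a_0 = floor(sqrt(2117)) = 46, since 46^2 = 2116 <= 2117 < 2209 = 47^2.
Iterate m_{i+1} = d_i*a_i - m_i, d_{i+1} = (2117 - m_{i+1}^2)/d_i, a_{i+1} = floor((a_0 + m_{i+1})/d_{i+1}):
  m_1 = 1*46 - 0 = 46, d_1 = (2117 - 46^2)/1 = 1/1 = 1, a_1 = floor((46 + 46)/1) = 92.
  m_2 = 1*92 - 46 = 46, d_2 = (2117 - 46^2)/1 = 1/1 = 1: (m_2, d_2) = (m_1, d_1) = (46, 1), so from here the quotient a_1 repeats; the period length is 1.
Hence the expansion of sqrt(2117) is a_0 = 46 followed by the repeating block 92 (period 1).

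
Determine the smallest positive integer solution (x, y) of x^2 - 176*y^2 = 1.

(x, y) = (199, 15)

First expand sqrt(176) as a continued fraction. With x_i = (sqrt(176) + m_i)/d_i and (m_0, d_0) = (0, 1): a_0 = floor(sqrt(176)) = 13, since 13^2 = 169 <= 176 < 196 = 14^2.
Iterate m_{i+1} = d_i*a_i - m_i, d_{i+1} = (176 - m_{i+1}^2)/d_i, a_{i+1} = floor((a_0 + m_{i+1})/d_{i+1}):
  m_1 = 1*13 - 0 = 13, d_1 = (176 - 13^2)/1 = 7/1 = 7, a_1 = floor((13 + 13)/7) = 3.
  m_2 = 7*3 - 13 = 8, d_2 = (176 - 8^2)/7 = 112/7 = 16, a_2 = floor((13 + 8)/16) = 1.
  m_3 = 16*1 - 8 = 8, d_3 = (176 - 8^2)/16 = 112/16 = 7, a_3 = floor((13 + 8)/7) = 3.
  m_4 = 7*3 - 8 = 13, d_4 = (176 - 13^2)/7 = 7/7 = 1, a_4 = floor((13 + 13)/1) = 26.
  m_5 = 1*26 - 13 = 13, d_5 = (176 - 13^2)/1 = 7/1 = 7: (m_5, d_5) = (m_1, d_1) = (13, 7), so from here the quotients repeat a_1, ..., a_4; the period length is 4.
So sqrt(176) = [13; (3, 1, 3, 26)] with period length k = 4.
k is even, so the fundamental solution of x^2 - 176y^2 = 1 is (p_{k-1}, q_{k-1}) = (p_3, q_3); compute convergents through index 3.
Convergents (p_i = a_i*p_{i-1} + p_{i-2}, q_i = a_i*q_{i-1} + q_{i-2} with p_{-2}=0, p_{-1}=1, q_{-2}=1, q_{-1}=0):
  i=0: a_0=13, p_0 = 13*1 + 0 = 13, q_0 = 13*0 + 1 = 1.
  i=1: a_1=3, p_1 = 3*13 + 1 = 40, q_1 = 3*1 + 0 = 3.
  i=2: a_2=1, p_2 = 1*40 + 13 = 53, q_2 = 1*3 + 1 = 4.
  i=3: a_3=3, p_3 = 3*53 + 40 = 199, q_3 = 3*4 + 3 = 15.
Check: 199^2 - 176*15^2 = 39601 - 39600 = 1, so (x, y) = (199, 15) solves the equation, and by the theorem it is the least positive solution.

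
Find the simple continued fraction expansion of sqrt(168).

[12; (1, 24)]

Write x_i = (sqrt(168) + m_i)/d_i with (m_0, d_0) = (0, 1). a_0 = floor(sqrt(168)) = 12, since 12^2 = 144 <= 168 < 169 = 13^2.
Iterate m_{i+1} = d_i*a_i - m_i, d_{i+1} = (168 - m_{i+1}^2)/d_i, a_{i+1} = floor((a_0 + m_{i+1})/d_{i+1}):
  m_1 = 1*12 - 0 = 12, d_1 = (168 - 12^2)/1 = 24/1 = 24, a_1 = floor((12 + 12)/24) = 1.
  m_2 = 24*1 - 12 = 12, d_2 = (168 - 12^2)/24 = 24/24 = 1, a_2 = floor((12 + 12)/1) = 24.
  m_3 = 1*24 - 12 = 12, d_3 = (168 - 12^2)/1 = 24/1 = 24: (m_3, d_3) = (m_1, d_1) = (12, 24), so from here the quotients repeat a_1, a_2; the period length is 2.
Hence the expansion of sqrt(168) is a_0 = 12 followed by the repeating block 1, 24 (period 2).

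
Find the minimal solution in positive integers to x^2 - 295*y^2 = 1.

First expand sqrt(295) as a continued fraction. With x_i = (sqrt(295) + m_i)/d_i and (m_0, d_0) = (0, 1): a_0 = floor(sqrt(295)) = 17, since 17^2 = 289 <= 295 < 324 = 18^2.
Iterate m_{i+1} = d_i*a_i - m_i, d_{i+1} = (295 - m_{i+1}^2)/d_i, a_{i+1} = floor((a_0 + m_{i+1})/d_{i+1}):
  m_1 = 1*17 - 0 = 17, d_1 = (295 - 17^2)/1 = 6/1 = 6, a_1 = floor((17 + 17)/6) = 5.
  m_2 = 6*5 - 17 = 13, d_2 = (295 - 13^2)/6 = 126/6 = 21, a_2 = floor((17 + 13)/21) = 1.
  m_3 = 21*1 - 13 = 8, d_3 = (295 - 8^2)/21 = 231/21 = 11, a_3 = floor((17 + 8)/11) = 2.
  m_4 = 11*2 - 8 = 14, d_4 = (295 - 14^2)/11 = 99/11 = 9, a_4 = floor((17 + 14)/9) = 3.
  m_5 = 9*3 - 14 = 13, d_5 = (295 - 13^2)/9 = 126/9 = 14, a_5 = floor((17 + 13)/14) = 2.
  m_6 = 14*2 - 13 = 15, d_6 = (295 - 15^2)/14 = 70/14 = 5, a_6 = floor((17 + 15)/5) = 6.
  m_7 = 5*6 - 15 = 15, d_7 = (295 - 15^2)/5 = 70/5 = 14, a_7 = floor((17 + 15)/14) = 2.
  m_8 = 14*2 - 15 = 13, d_8 = (295 - 13^2)/14 = 126/14 = 9, a_8 = floor((17 + 13)/9) = 3.
  m_9 = 9*3 - 13 = 14, d_9 = (295 - 14^2)/9 = 99/9 = 11, a_9 = floor((17 + 14)/11) = 2.
  m_10 = 11*2 - 14 = 8, d_10 = (295 - 8^2)/11 = 231/11 = 21, a_10 = floor((17 + 8)/21) = 1.
  m_11 = 21*1 - 8 = 13, d_11 = (295 - 13^2)/21 = 126/21 = 6, a_11 = floor((17 + 13)/6) = 5.
  m_12 = 6*5 - 13 = 17, d_12 = (295 - 17^2)/6 = 6/6 = 1, a_12 = floor((17 + 17)/1) = 34.
  m_13 = 1*34 - 17 = 17, d_13 = (295 - 17^2)/1 = 6/1 = 6: (m_13, d_13) = (m_1, d_1) = (17, 6), so from here the quotients repeat a_1, ..., a_12; the period length is 12.
So sqrt(295) = [17; (5, 1, 2, 3, 2, 6, 2, 3, 2, 1, 5, 34)] with period length k = 12.
k is even, so the fundamental solution of x^2 - 295y^2 = 1 is (p_{k-1}, q_{k-1}) = (p_11, q_11); compute convergents through index 11.
Convergents (p_i = a_i*p_{i-1} + p_{i-2}, q_i = a_i*q_{i-1} + q_{i-2} with p_{-2}=0, p_{-1}=1, q_{-2}=1, q_{-1}=0):
  i=0: a_0=17, p_0 = 17*1 + 0 = 17, q_0 = 17*0 + 1 = 1.
  i=1: a_1=5, p_1 = 5*17 + 1 = 86, q_1 = 5*1 + 0 = 5.
  i=2: a_2=1, p_2 = 1*86 + 17 = 103, q_2 = 1*5 + 1 = 6.
  i=3: a_3=2, p_3 = 2*103 + 86 = 292, q_3 = 2*6 + 5 = 17.
  i=4: a_4=3, p_4 = 3*292 + 103 = 979, q_4 = 3*17 + 6 = 57.
  i=5: a_5=2, p_5 = 2*979 + 292 = 2250, q_5 = 2*57 + 17 = 131.
  i=6: a_6=6, p_6 = 6*2250 + 979 = 14479, q_6 = 6*131 + 57 = 843.
  i=7: a_7=2, p_7 = 2*14479 + 2250 = 31208, q_7 = 2*843 + 131 = 1817.
  i=8: a_8=3, p_8 = 3*31208 + 14479 = 108103, q_8 = 3*1817 + 843 = 6294.
  i=9: a_9=2, p_9 = 2*108103 + 31208 = 247414, q_9 = 2*6294 + 1817 = 14405.
  i=10: a_10=1, p_10 = 1*247414 + 108103 = 355517, q_10 = 1*14405 + 6294 = 20699.
  i=11: a_11=5, p_11 = 5*355517 + 247414 = 2024999, q_11 = 5*20699 + 14405 = 117900.
Check: 2024999^2 - 295*117900^2 = 4100620950001 - 4100620950000 = 1, so (x, y) = (2024999, 117900) solves the equation, and by the theorem it is the least positive solution.

(x, y) = (2024999, 117900)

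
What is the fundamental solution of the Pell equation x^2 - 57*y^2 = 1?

(x, y) = (151, 20)

First expand sqrt(57) as a continued fraction. With x_i = (sqrt(57) + m_i)/d_i and (m_0, d_0) = (0, 1): a_0 = floor(sqrt(57)) = 7, since 7^2 = 49 <= 57 < 64 = 8^2.
Iterate m_{i+1} = d_i*a_i - m_i, d_{i+1} = (57 - m_{i+1}^2)/d_i, a_{i+1} = floor((a_0 + m_{i+1})/d_{i+1}):
  m_1 = 1*7 - 0 = 7, d_1 = (57 - 7^2)/1 = 8/1 = 8, a_1 = floor((7 + 7)/8) = 1.
  m_2 = 8*1 - 7 = 1, d_2 = (57 - 1^2)/8 = 56/8 = 7, a_2 = floor((7 + 1)/7) = 1.
  m_3 = 7*1 - 1 = 6, d_3 = (57 - 6^2)/7 = 21/7 = 3, a_3 = floor((7 + 6)/3) = 4.
  m_4 = 3*4 - 6 = 6, d_4 = (57 - 6^2)/3 = 21/3 = 7, a_4 = floor((7 + 6)/7) = 1.
  m_5 = 7*1 - 6 = 1, d_5 = (57 - 1^2)/7 = 56/7 = 8, a_5 = floor((7 + 1)/8) = 1.
  m_6 = 8*1 - 1 = 7, d_6 = (57 - 7^2)/8 = 8/8 = 1, a_6 = floor((7 + 7)/1) = 14.
  m_7 = 1*14 - 7 = 7, d_7 = (57 - 7^2)/1 = 8/1 = 8: (m_7, d_7) = (m_1, d_1) = (7, 8), so from here the quotients repeat a_1, ..., a_6; the period length is 6.
So sqrt(57) = [7; (1, 1, 4, 1, 1, 14)] with period length k = 6.
k is even, so the fundamental solution of x^2 - 57y^2 = 1 is (p_{k-1}, q_{k-1}) = (p_5, q_5); compute convergents through index 5.
Convergents (p_i = a_i*p_{i-1} + p_{i-2}, q_i = a_i*q_{i-1} + q_{i-2} with p_{-2}=0, p_{-1}=1, q_{-2}=1, q_{-1}=0):
  i=0: a_0=7, p_0 = 7*1 + 0 = 7, q_0 = 7*0 + 1 = 1.
  i=1: a_1=1, p_1 = 1*7 + 1 = 8, q_1 = 1*1 + 0 = 1.
  i=2: a_2=1, p_2 = 1*8 + 7 = 15, q_2 = 1*1 + 1 = 2.
  i=3: a_3=4, p_3 = 4*15 + 8 = 68, q_3 = 4*2 + 1 = 9.
  i=4: a_4=1, p_4 = 1*68 + 15 = 83, q_4 = 1*9 + 2 = 11.
  i=5: a_5=1, p_5 = 1*83 + 68 = 151, q_5 = 1*11 + 9 = 20.
Check: 151^2 - 57*20^2 = 22801 - 22800 = 1, so (x, y) = (151, 20) solves the equation, and by the theorem it is the least positive solution.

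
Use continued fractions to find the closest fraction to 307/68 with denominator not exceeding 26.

113/25

Expand x = 307/68 as a continued fraction with the Euclidean algorithm:
  307 = 4*68 + 35, so a_0 = 4.
  68 = 1*35 + 33, so a_1 = 1.
  35 = 1*33 + 2, so a_2 = 1.
  33 = 16*2 + 1, so a_3 = 16.
  2 = 2*1 + 0, so a_4 = 2.
so x = [4; 1, 1, 16, 2].
Convergents (p_i = a_i*p_{i-1} + p_{i-2}, q_i = a_i*q_{i-1} + q_{i-2} with p_{-2}=0, p_{-1}=1, q_{-2}=1, q_{-1}=0), until the denominator exceeds 26:
  i=0: a_0=4, p_0 = 4*1 + 0 = 4, q_0 = 4*0 + 1 = 1.
  i=1: a_1=1, p_1 = 1*4 + 1 = 5, q_1 = 1*1 + 0 = 1.
  i=2: a_2=1, p_2 = 1*5 + 4 = 9, q_2 = 1*1 + 1 = 2.
  i=3: a_3=16, p_3 = 16*9 + 5 = 149, q_3 = 16*2 + 1 = 33.
q_3 = 33 > 26, so the last convergent with denominator <= 26 is p_2/q_2 = 9/2.
The closest fraction with denominator <= 26 is either p_2/q_2 or the intermediate fraction (k*p_2 + p_1)/(k*q_2 + q_1) with the largest k >= 1 whose denominator stays <= 26; these approach x as k grows, and every other convergent or intermediate fraction in range is farther away.
Largest k: floor((26 - q_1)/q_2) = floor((26 - 1)/2) = 12.
That gives (12*9 + 5)/(12*2 + 1) = 113/25.
Compare the errors: |x - 9/2| = |307*2 - 9*68|/(68*2) = 2/136, and |x - 113/25| = |307*25 - 113*68|/(68*25) = 9/1700.
Cross-multiplying, 9*136 = 1224 < 3400 = 2*1700, so 9/1700 is smaller: the intermediate fraction 113/25 is closer to x than 9/2.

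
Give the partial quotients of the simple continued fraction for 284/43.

Run the Euclidean algorithm on 284 and 43; the successive quotients are the partial quotients a_0, a_1, ... (each step inverts the fractional part left over by the previous one):
  284 = 6*43 + 26, so a_0 = 6.
  43 = 1*26 + 17, so a_1 = 1.
  26 = 1*17 + 9, so a_2 = 1.
  17 = 1*9 + 8, so a_3 = 1.
  9 = 1*8 + 1, so a_4 = 1.
  8 = 8*1 + 0, so a_5 = 8.
The remainder reaches 0 after 6 divisions, so the expansion has 6 partial quotients, read off in order.

[6; 1, 1, 1, 1, 8]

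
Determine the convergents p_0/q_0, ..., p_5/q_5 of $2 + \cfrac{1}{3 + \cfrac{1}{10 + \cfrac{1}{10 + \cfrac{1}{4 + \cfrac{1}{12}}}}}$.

Using the convergent recurrence p_i = a_i*p_{i-1} + p_{i-2}, q_i = a_i*q_{i-1} + q_{i-2} with p_{-2}=0, p_{-1}=1, q_{-2}=1, q_{-1}=0:
  i=0: a_0=2, p_0 = 2*1 + 0 = 2, q_0 = 2*0 + 1 = 1.
  i=1: a_1=3, p_1 = 3*2 + 1 = 7, q_1 = 3*1 + 0 = 3.
  i=2: a_2=10, p_2 = 10*7 + 2 = 72, q_2 = 10*3 + 1 = 31.
  i=3: a_3=10, p_3 = 10*72 + 7 = 727, q_3 = 10*31 + 3 = 313.
  i=4: a_4=4, p_4 = 4*727 + 72 = 2980, q_4 = 4*313 + 31 = 1283.
  i=5: a_5=12, p_5 = 12*2980 + 727 = 36487, q_5 = 12*1283 + 313 = 15709.

2/1, 7/3, 72/31, 727/313, 2980/1283, 36487/15709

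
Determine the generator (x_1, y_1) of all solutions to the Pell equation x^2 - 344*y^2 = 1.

First expand sqrt(344) as a continued fraction. With x_i = (sqrt(344) + m_i)/d_i and (m_0, d_0) = (0, 1): a_0 = floor(sqrt(344)) = 18, since 18^2 = 324 <= 344 < 361 = 19^2.
Iterate m_{i+1} = d_i*a_i - m_i, d_{i+1} = (344 - m_{i+1}^2)/d_i, a_{i+1} = floor((a_0 + m_{i+1})/d_{i+1}):
  m_1 = 1*18 - 0 = 18, d_1 = (344 - 18^2)/1 = 20/1 = 20, a_1 = floor((18 + 18)/20) = 1.
  m_2 = 20*1 - 18 = 2, d_2 = (344 - 2^2)/20 = 340/20 = 17, a_2 = floor((18 + 2)/17) = 1.
  m_3 = 17*1 - 2 = 15, d_3 = (344 - 15^2)/17 = 119/17 = 7, a_3 = floor((18 + 15)/7) = 4.
  m_4 = 7*4 - 15 = 13, d_4 = (344 - 13^2)/7 = 175/7 = 25, a_4 = floor((18 + 13)/25) = 1.
  m_5 = 25*1 - 13 = 12, d_5 = (344 - 12^2)/25 = 200/25 = 8, a_5 = floor((18 + 12)/8) = 3.
  m_6 = 8*3 - 12 = 12, d_6 = (344 - 12^2)/8 = 200/8 = 25, a_6 = floor((18 + 12)/25) = 1.
  m_7 = 25*1 - 12 = 13, d_7 = (344 - 13^2)/25 = 175/25 = 7, a_7 = floor((18 + 13)/7) = 4.
  m_8 = 7*4 - 13 = 15, d_8 = (344 - 15^2)/7 = 119/7 = 17, a_8 = floor((18 + 15)/17) = 1.
  m_9 = 17*1 - 15 = 2, d_9 = (344 - 2^2)/17 = 340/17 = 20, a_9 = floor((18 + 2)/20) = 1.
  m_10 = 20*1 - 2 = 18, d_10 = (344 - 18^2)/20 = 20/20 = 1, a_10 = floor((18 + 18)/1) = 36.
  m_11 = 1*36 - 18 = 18, d_11 = (344 - 18^2)/1 = 20/1 = 20: (m_11, d_11) = (m_1, d_1) = (18, 20), so from here the quotients repeat a_1, ..., a_10; the period length is 10.
So sqrt(344) = [18; (1, 1, 4, 1, 3, 1, 4, 1, 1, 36)] with period length k = 10.
k is even, so the fundamental solution of x^2 - 344y^2 = 1 is (p_{k-1}, q_{k-1}) = (p_9, q_9); compute convergents through index 9.
Convergents (p_i = a_i*p_{i-1} + p_{i-2}, q_i = a_i*q_{i-1} + q_{i-2} with p_{-2}=0, p_{-1}=1, q_{-2}=1, q_{-1}=0):
  i=0: a_0=18, p_0 = 18*1 + 0 = 18, q_0 = 18*0 + 1 = 1.
  i=1: a_1=1, p_1 = 1*18 + 1 = 19, q_1 = 1*1 + 0 = 1.
  i=2: a_2=1, p_2 = 1*19 + 18 = 37, q_2 = 1*1 + 1 = 2.
  i=3: a_3=4, p_3 = 4*37 + 19 = 167, q_3 = 4*2 + 1 = 9.
  i=4: a_4=1, p_4 = 1*167 + 37 = 204, q_4 = 1*9 + 2 = 11.
  i=5: a_5=3, p_5 = 3*204 + 167 = 779, q_5 = 3*11 + 9 = 42.
  i=6: a_6=1, p_6 = 1*779 + 204 = 983, q_6 = 1*42 + 11 = 53.
  i=7: a_7=4, p_7 = 4*983 + 779 = 4711, q_7 = 4*53 + 42 = 254.
  i=8: a_8=1, p_8 = 1*4711 + 983 = 5694, q_8 = 1*254 + 53 = 307.
  i=9: a_9=1, p_9 = 1*5694 + 4711 = 10405, q_9 = 1*307 + 254 = 561.
Check: 10405^2 - 344*561^2 = 108264025 - 108264024 = 1, so (x, y) = (10405, 561) solves the equation, and by the theorem it is the least positive solution.

(x, y) = (10405, 561)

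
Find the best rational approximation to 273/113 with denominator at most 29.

29/12

Expand x = 273/113 as a continued fraction with the Euclidean algorithm:
  273 = 2*113 + 47, so a_0 = 2.
  113 = 2*47 + 19, so a_1 = 2.
  47 = 2*19 + 9, so a_2 = 2.
  19 = 2*9 + 1, so a_3 = 2.
  9 = 9*1 + 0, so a_4 = 9.
so x = [2; 2, 2, 2, 9].
Convergents (p_i = a_i*p_{i-1} + p_{i-2}, q_i = a_i*q_{i-1} + q_{i-2} with p_{-2}=0, p_{-1}=1, q_{-2}=1, q_{-1}=0), until the denominator exceeds 29:
  i=0: a_0=2, p_0 = 2*1 + 0 = 2, q_0 = 2*0 + 1 = 1.
  i=1: a_1=2, p_1 = 2*2 + 1 = 5, q_1 = 2*1 + 0 = 2.
  i=2: a_2=2, p_2 = 2*5 + 2 = 12, q_2 = 2*2 + 1 = 5.
  i=3: a_3=2, p_3 = 2*12 + 5 = 29, q_3 = 2*5 + 2 = 12.
  i=4: a_4=9, p_4 = 9*29 + 12 = 273, q_4 = 9*12 + 5 = 113.
q_4 = 113 > 29, so the last convergent with denominator <= 29 is p_3/q_3 = 29/12.
The closest fraction with denominator <= 29 is either p_3/q_3 or the intermediate fraction (k*p_3 + p_2)/(k*q_3 + q_2) with the largest k >= 1 whose denominator stays <= 29; these approach x as k grows, and every other convergent or intermediate fraction in range is farther away.
Largest k: floor((29 - q_2)/q_3) = floor((29 - 5)/12) = 2.
That gives (2*29 + 12)/(2*12 + 5) = 70/29.
Compare the errors: |x - 29/12| = |273*12 - 29*113|/(113*12) = 1/1356, and |x - 70/29| = |273*29 - 70*113|/(113*29) = 7/3277.
Cross-multiplying, 1*3277 = 3277 < 9492 = 7*1356, so 1/1356 is smaller: the convergent 29/12 is closer to x than 70/29.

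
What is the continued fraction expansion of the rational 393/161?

[2; 2, 3, 1, 2, 1, 4]

Run the Euclidean algorithm on 393 and 161; the successive quotients are the partial quotients a_0, a_1, ... (each step inverts the fractional part left over by the previous one):
  393 = 2*161 + 71, so a_0 = 2.
  161 = 2*71 + 19, so a_1 = 2.
  71 = 3*19 + 14, so a_2 = 3.
  19 = 1*14 + 5, so a_3 = 1.
  14 = 2*5 + 4, so a_4 = 2.
  5 = 1*4 + 1, so a_5 = 1.
  4 = 4*1 + 0, so a_6 = 4.
The remainder reaches 0 after 7 divisions, so the expansion has 7 partial quotients, read off in order.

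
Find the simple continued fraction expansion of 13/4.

Run the Euclidean algorithm on 13 and 4; the successive quotients are the partial quotients a_0, a_1, ... (each step inverts the fractional part left over by the previous one):
  13 = 3*4 + 1, so a_0 = 3.
  4 = 4*1 + 0, so a_1 = 4.
The remainder reaches 0 after 2 divisions, so the expansion has 2 partial quotients, read off in order.

[3; 4]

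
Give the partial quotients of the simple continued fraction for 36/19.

[1; 1, 8, 2]

Run the Euclidean algorithm on 36 and 19; the successive quotients are the partial quotients a_0, a_1, ... (each step inverts the fractional part left over by the previous one):
  36 = 1*19 + 17, so a_0 = 1.
  19 = 1*17 + 2, so a_1 = 1.
  17 = 8*2 + 1, so a_2 = 8.
  2 = 2*1 + 0, so a_3 = 2.
The remainder reaches 0 after 4 divisions, so the expansion has 4 partial quotients, read off in order.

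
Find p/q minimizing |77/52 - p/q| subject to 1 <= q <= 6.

3/2

Expand x = 77/52 as a continued fraction with the Euclidean algorithm:
  77 = 1*52 + 25, so a_0 = 1.
  52 = 2*25 + 2, so a_1 = 2.
  25 = 12*2 + 1, so a_2 = 12.
  2 = 2*1 + 0, so a_3 = 2.
so x = [1; 2, 12, 2].
Convergents (p_i = a_i*p_{i-1} + p_{i-2}, q_i = a_i*q_{i-1} + q_{i-2} with p_{-2}=0, p_{-1}=1, q_{-2}=1, q_{-1}=0), until the denominator exceeds 6:
  i=0: a_0=1, p_0 = 1*1 + 0 = 1, q_0 = 1*0 + 1 = 1.
  i=1: a_1=2, p_1 = 2*1 + 1 = 3, q_1 = 2*1 + 0 = 2.
  i=2: a_2=12, p_2 = 12*3 + 1 = 37, q_2 = 12*2 + 1 = 25.
q_2 = 25 > 6, so the last convergent with denominator <= 6 is p_1/q_1 = 3/2.
The closest fraction with denominator <= 6 is either p_1/q_1 or the intermediate fraction (k*p_1 + p_0)/(k*q_1 + q_0) with the largest k >= 1 whose denominator stays <= 6; these approach x as k grows, and every other convergent or intermediate fraction in range is farther away.
Largest k: floor((6 - q_0)/q_1) = floor((6 - 1)/2) = 2.
That gives (2*3 + 1)/(2*2 + 1) = 7/5.
Compare the errors: |x - 3/2| = |77*2 - 3*52|/(52*2) = 2/104, and |x - 7/5| = |77*5 - 7*52|/(52*5) = 21/260.
Cross-multiplying, 2*260 = 520 < 2184 = 21*104, so 2/104 is smaller: the convergent 3/2 is closer to x than 7/5.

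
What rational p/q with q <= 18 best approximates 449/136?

33/10

Expand x = 449/136 as a continued fraction with the Euclidean algorithm:
  449 = 3*136 + 41, so a_0 = 3.
  136 = 3*41 + 13, so a_1 = 3.
  41 = 3*13 + 2, so a_2 = 3.
  13 = 6*2 + 1, so a_3 = 6.
  2 = 2*1 + 0, so a_4 = 2.
so x = [3; 3, 3, 6, 2].
Convergents (p_i = a_i*p_{i-1} + p_{i-2}, q_i = a_i*q_{i-1} + q_{i-2} with p_{-2}=0, p_{-1}=1, q_{-2}=1, q_{-1}=0), until the denominator exceeds 18:
  i=0: a_0=3, p_0 = 3*1 + 0 = 3, q_0 = 3*0 + 1 = 1.
  i=1: a_1=3, p_1 = 3*3 + 1 = 10, q_1 = 3*1 + 0 = 3.
  i=2: a_2=3, p_2 = 3*10 + 3 = 33, q_2 = 3*3 + 1 = 10.
  i=3: a_3=6, p_3 = 6*33 + 10 = 208, q_3 = 6*10 + 3 = 63.
q_3 = 63 > 18, so the last convergent with denominator <= 18 is p_2/q_2 = 33/10.
The closest fraction with denominator <= 18 is either p_2/q_2 or the intermediate fraction (k*p_2 + p_1)/(k*q_2 + q_1) with the largest k >= 1 whose denominator stays <= 18; these approach x as k grows, and every other convergent or intermediate fraction in range is farther away.
Largest k: floor((18 - q_1)/q_2) = floor((18 - 3)/10) = 1.
That gives (1*33 + 10)/(1*10 + 3) = 43/13.
Compare the errors: |x - 33/10| = |449*10 - 33*136|/(136*10) = 2/1360, and |x - 43/13| = |449*13 - 43*136|/(136*13) = 11/1768.
Cross-multiplying, 2*1768 = 3536 < 14960 = 11*1360, so 2/1360 is smaller: the convergent 33/10 is closer to x than 43/13.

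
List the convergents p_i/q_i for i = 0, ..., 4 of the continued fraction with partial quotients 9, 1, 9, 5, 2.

9/1, 10/1, 99/10, 505/51, 1109/112

Using the convergent recurrence p_i = a_i*p_{i-1} + p_{i-2}, q_i = a_i*q_{i-1} + q_{i-2} with p_{-2}=0, p_{-1}=1, q_{-2}=1, q_{-1}=0:
  i=0: a_0=9, p_0 = 9*1 + 0 = 9, q_0 = 9*0 + 1 = 1.
  i=1: a_1=1, p_1 = 1*9 + 1 = 10, q_1 = 1*1 + 0 = 1.
  i=2: a_2=9, p_2 = 9*10 + 9 = 99, q_2 = 9*1 + 1 = 10.
  i=3: a_3=5, p_3 = 5*99 + 10 = 505, q_3 = 5*10 + 1 = 51.
  i=4: a_4=2, p_4 = 2*505 + 99 = 1109, q_4 = 2*51 + 10 = 112.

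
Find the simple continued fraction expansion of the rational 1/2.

[0; 2]

Run the Euclidean algorithm on 1 and 2; the successive quotients are the partial quotients a_0, a_1, ... (each step inverts the fractional part left over by the previous one):
  1 = 0*2 + 1, so a_0 = 0.
  2 = 2*1 + 0, so a_1 = 2.
The remainder reaches 0 after 2 divisions, so the expansion has 2 partial quotients, read off in order.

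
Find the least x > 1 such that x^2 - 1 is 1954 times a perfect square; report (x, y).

(x, y) = (4691555, 106134)

First expand sqrt(1954) as a continued fraction. With x_i = (sqrt(1954) + m_i)/d_i and (m_0, d_0) = (0, 1): a_0 = floor(sqrt(1954)) = 44, since 44^2 = 1936 <= 1954 < 2025 = 45^2.
Iterate m_{i+1} = d_i*a_i - m_i, d_{i+1} = (1954 - m_{i+1}^2)/d_i, a_{i+1} = floor((a_0 + m_{i+1})/d_{i+1}):
  m_1 = 1*44 - 0 = 44, d_1 = (1954 - 44^2)/1 = 18/1 = 18, a_1 = floor((44 + 44)/18) = 4.
  m_2 = 18*4 - 44 = 28, d_2 = (1954 - 28^2)/18 = 1170/18 = 65, a_2 = floor((44 + 28)/65) = 1.
  m_3 = 65*1 - 28 = 37, d_3 = (1954 - 37^2)/65 = 585/65 = 9, a_3 = floor((44 + 37)/9) = 9.
  m_4 = 9*9 - 37 = 44, d_4 = (1954 - 44^2)/9 = 18/9 = 2, a_4 = floor((44 + 44)/2) = 44.
  m_5 = 2*44 - 44 = 44, d_5 = (1954 - 44^2)/2 = 18/2 = 9, a_5 = floor((44 + 44)/9) = 9.
  m_6 = 9*9 - 44 = 37, d_6 = (1954 - 37^2)/9 = 585/9 = 65, a_6 = floor((44 + 37)/65) = 1.
  m_7 = 65*1 - 37 = 28, d_7 = (1954 - 28^2)/65 = 1170/65 = 18, a_7 = floor((44 + 28)/18) = 4.
  m_8 = 18*4 - 28 = 44, d_8 = (1954 - 44^2)/18 = 18/18 = 1, a_8 = floor((44 + 44)/1) = 88.
  m_9 = 1*88 - 44 = 44, d_9 = (1954 - 44^2)/1 = 18/1 = 18: (m_9, d_9) = (m_1, d_1) = (44, 18), so from here the quotients repeat a_1, ..., a_8; the period length is 8.
So sqrt(1954) = [44; (4, 1, 9, 44, 9, 1, 4, 88)] with period length k = 8.
k is even, so the fundamental solution of x^2 - 1954y^2 = 1 is (p_{k-1}, q_{k-1}) = (p_7, q_7); compute convergents through index 7.
Convergents (p_i = a_i*p_{i-1} + p_{i-2}, q_i = a_i*q_{i-1} + q_{i-2} with p_{-2}=0, p_{-1}=1, q_{-2}=1, q_{-1}=0):
  i=0: a_0=44, p_0 = 44*1 + 0 = 44, q_0 = 44*0 + 1 = 1.
  i=1: a_1=4, p_1 = 4*44 + 1 = 177, q_1 = 4*1 + 0 = 4.
  i=2: a_2=1, p_2 = 1*177 + 44 = 221, q_2 = 1*4 + 1 = 5.
  i=3: a_3=9, p_3 = 9*221 + 177 = 2166, q_3 = 9*5 + 4 = 49.
  i=4: a_4=44, p_4 = 44*2166 + 221 = 95525, q_4 = 44*49 + 5 = 2161.
  i=5: a_5=9, p_5 = 9*95525 + 2166 = 861891, q_5 = 9*2161 + 49 = 19498.
  i=6: a_6=1, p_6 = 1*861891 + 95525 = 957416, q_6 = 1*19498 + 2161 = 21659.
  i=7: a_7=4, p_7 = 4*957416 + 861891 = 4691555, q_7 = 4*21659 + 19498 = 106134.
Check: 4691555^2 - 1954*106134^2 = 22010688318025 - 22010688318024 = 1, so (x, y) = (4691555, 106134) solves the equation, and by the theorem it is the least positive solution.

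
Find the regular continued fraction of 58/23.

Run the Euclidean algorithm on 58 and 23; the successive quotients are the partial quotients a_0, a_1, ... (each step inverts the fractional part left over by the previous one):
  58 = 2*23 + 12, so a_0 = 2.
  23 = 1*12 + 11, so a_1 = 1.
  12 = 1*11 + 1, so a_2 = 1.
  11 = 11*1 + 0, so a_3 = 11.
The remainder reaches 0 after 4 divisions, so the expansion has 4 partial quotients, read off in order.

[2; 1, 1, 11]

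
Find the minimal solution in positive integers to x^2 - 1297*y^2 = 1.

(x, y) = (2593, 72)

First expand sqrt(1297) as a continued fraction. With x_i = (sqrt(1297) + m_i)/d_i and (m_0, d_0) = (0, 1): a_0 = floor(sqrt(1297)) = 36, since 36^2 = 1296 <= 1297 < 1369 = 37^2.
Iterate m_{i+1} = d_i*a_i - m_i, d_{i+1} = (1297 - m_{i+1}^2)/d_i, a_{i+1} = floor((a_0 + m_{i+1})/d_{i+1}):
  m_1 = 1*36 - 0 = 36, d_1 = (1297 - 36^2)/1 = 1/1 = 1, a_1 = floor((36 + 36)/1) = 72.
  m_2 = 1*72 - 36 = 36, d_2 = (1297 - 36^2)/1 = 1/1 = 1: (m_2, d_2) = (m_1, d_1) = (36, 1), so from here the quotient a_1 repeats; the period length is 1.
So sqrt(1297) = [36; (72)] with period length k = 1.
k is odd, so (p_{k-1}, q_{k-1}) only solves x^2 - 1297y^2 = -1 and the fundamental solution of x^2 - 1297y^2 = 1 is (p_{2k-1}, q_{2k-1}) = (p_1, q_1); compute convergents through index 1, running through the period twice.
Convergents (p_i = a_i*p_{i-1} + p_{i-2}, q_i = a_i*q_{i-1} + q_{i-2} with p_{-2}=0, p_{-1}=1, q_{-2}=1, q_{-1}=0):
  i=0: a_0=36, p_0 = 36*1 + 0 = 36, q_0 = 36*0 + 1 = 1.
  i=1: a_1=72, p_1 = 72*36 + 1 = 2593, q_1 = 72*1 + 0 = 72.
Indeed p_0^2 - 1297*q_0^2 = 1296 - 1297 = -1, not +1.
Check: 2593^2 - 1297*72^2 = 6723649 - 6723648 = 1, so (x, y) = (2593, 72) solves the equation, and by the theorem it is the least positive solution.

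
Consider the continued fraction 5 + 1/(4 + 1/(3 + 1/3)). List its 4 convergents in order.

5/1, 21/4, 68/13, 225/43

Using the convergent recurrence p_i = a_i*p_{i-1} + p_{i-2}, q_i = a_i*q_{i-1} + q_{i-2} with p_{-2}=0, p_{-1}=1, q_{-2}=1, q_{-1}=0:
  i=0: a_0=5, p_0 = 5*1 + 0 = 5, q_0 = 5*0 + 1 = 1.
  i=1: a_1=4, p_1 = 4*5 + 1 = 21, q_1 = 4*1 + 0 = 4.
  i=2: a_2=3, p_2 = 3*21 + 5 = 68, q_2 = 3*4 + 1 = 13.
  i=3: a_3=3, p_3 = 3*68 + 21 = 225, q_3 = 3*13 + 4 = 43.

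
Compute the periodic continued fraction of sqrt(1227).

Write x_i = (sqrt(1227) + m_i)/d_i with (m_0, d_0) = (0, 1). a_0 = floor(sqrt(1227)) = 35, since 35^2 = 1225 <= 1227 < 1296 = 36^2.
Iterate m_{i+1} = d_i*a_i - m_i, d_{i+1} = (1227 - m_{i+1}^2)/d_i, a_{i+1} = floor((a_0 + m_{i+1})/d_{i+1}):
  m_1 = 1*35 - 0 = 35, d_1 = (1227 - 35^2)/1 = 2/1 = 2, a_1 = floor((35 + 35)/2) = 35.
  m_2 = 2*35 - 35 = 35, d_2 = (1227 - 35^2)/2 = 2/2 = 1, a_2 = floor((35 + 35)/1) = 70.
  m_3 = 1*70 - 35 = 35, d_3 = (1227 - 35^2)/1 = 2/1 = 2: (m_3, d_3) = (m_1, d_1) = (35, 2), so from here the quotients repeat a_1, a_2; the period length is 2.
Hence the expansion of sqrt(1227) is a_0 = 35 followed by the repeating block 35, 70 (period 2).

[35; (35, 70)]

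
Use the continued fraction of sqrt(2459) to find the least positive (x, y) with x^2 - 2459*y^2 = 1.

(x, y) = (710650, 14331)

First expand sqrt(2459) as a continued fraction. With x_i = (sqrt(2459) + m_i)/d_i and (m_0, d_0) = (0, 1): a_0 = floor(sqrt(2459)) = 49, since 49^2 = 2401 <= 2459 < 2500 = 50^2.
Iterate m_{i+1} = d_i*a_i - m_i, d_{i+1} = (2459 - m_{i+1}^2)/d_i, a_{i+1} = floor((a_0 + m_{i+1})/d_{i+1}):
  m_1 = 1*49 - 0 = 49, d_1 = (2459 - 49^2)/1 = 58/1 = 58, a_1 = floor((49 + 49)/58) = 1.
  m_2 = 58*1 - 49 = 9, d_2 = (2459 - 9^2)/58 = 2378/58 = 41, a_2 = floor((49 + 9)/41) = 1.
  m_3 = 41*1 - 9 = 32, d_3 = (2459 - 32^2)/41 = 1435/41 = 35, a_3 = floor((49 + 32)/35) = 2.
  m_4 = 35*2 - 32 = 38, d_4 = (2459 - 38^2)/35 = 1015/35 = 29, a_4 = floor((49 + 38)/29) = 3.
  m_5 = 29*3 - 38 = 49, d_5 = (2459 - 49^2)/29 = 58/29 = 2, a_5 = floor((49 + 49)/2) = 49.
  m_6 = 2*49 - 49 = 49, d_6 = (2459 - 49^2)/2 = 58/2 = 29, a_6 = floor((49 + 49)/29) = 3.
  m_7 = 29*3 - 49 = 38, d_7 = (2459 - 38^2)/29 = 1015/29 = 35, a_7 = floor((49 + 38)/35) = 2.
  m_8 = 35*2 - 38 = 32, d_8 = (2459 - 32^2)/35 = 1435/35 = 41, a_8 = floor((49 + 32)/41) = 1.
  m_9 = 41*1 - 32 = 9, d_9 = (2459 - 9^2)/41 = 2378/41 = 58, a_9 = floor((49 + 9)/58) = 1.
  m_10 = 58*1 - 9 = 49, d_10 = (2459 - 49^2)/58 = 58/58 = 1, a_10 = floor((49 + 49)/1) = 98.
  m_11 = 1*98 - 49 = 49, d_11 = (2459 - 49^2)/1 = 58/1 = 58: (m_11, d_11) = (m_1, d_1) = (49, 58), so from here the quotients repeat a_1, ..., a_10; the period length is 10.
So sqrt(2459) = [49; (1, 1, 2, 3, 49, 3, 2, 1, 1, 98)] with period length k = 10.
k is even, so the fundamental solution of x^2 - 2459y^2 = 1 is (p_{k-1}, q_{k-1}) = (p_9, q_9); compute convergents through index 9.
Convergents (p_i = a_i*p_{i-1} + p_{i-2}, q_i = a_i*q_{i-1} + q_{i-2} with p_{-2}=0, p_{-1}=1, q_{-2}=1, q_{-1}=0):
  i=0: a_0=49, p_0 = 49*1 + 0 = 49, q_0 = 49*0 + 1 = 1.
  i=1: a_1=1, p_1 = 1*49 + 1 = 50, q_1 = 1*1 + 0 = 1.
  i=2: a_2=1, p_2 = 1*50 + 49 = 99, q_2 = 1*1 + 1 = 2.
  i=3: a_3=2, p_3 = 2*99 + 50 = 248, q_3 = 2*2 + 1 = 5.
  i=4: a_4=3, p_4 = 3*248 + 99 = 843, q_4 = 3*5 + 2 = 17.
  i=5: a_5=49, p_5 = 49*843 + 248 = 41555, q_5 = 49*17 + 5 = 838.
  i=6: a_6=3, p_6 = 3*41555 + 843 = 125508, q_6 = 3*838 + 17 = 2531.
  i=7: a_7=2, p_7 = 2*125508 + 41555 = 292571, q_7 = 2*2531 + 838 = 5900.
  i=8: a_8=1, p_8 = 1*292571 + 125508 = 418079, q_8 = 1*5900 + 2531 = 8431.
  i=9: a_9=1, p_9 = 1*418079 + 292571 = 710650, q_9 = 1*8431 + 5900 = 14331.
Check: 710650^2 - 2459*14331^2 = 505023422500 - 505023422499 = 1, so (x, y) = (710650, 14331) solves the equation, and by the theorem it is the least positive solution.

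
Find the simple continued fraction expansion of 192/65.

[2; 1, 20, 1, 2]

Run the Euclidean algorithm on 192 and 65; the successive quotients are the partial quotients a_0, a_1, ... (each step inverts the fractional part left over by the previous one):
  192 = 2*65 + 62, so a_0 = 2.
  65 = 1*62 + 3, so a_1 = 1.
  62 = 20*3 + 2, so a_2 = 20.
  3 = 1*2 + 1, so a_3 = 1.
  2 = 2*1 + 0, so a_4 = 2.
The remainder reaches 0 after 5 divisions, so the expansion has 5 partial quotients, read off in order.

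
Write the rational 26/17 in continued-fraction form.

Run the Euclidean algorithm on 26 and 17; the successive quotients are the partial quotients a_0, a_1, ... (each step inverts the fractional part left over by the previous one):
  26 = 1*17 + 9, so a_0 = 1.
  17 = 1*9 + 8, so a_1 = 1.
  9 = 1*8 + 1, so a_2 = 1.
  8 = 8*1 + 0, so a_3 = 8.
The remainder reaches 0 after 4 divisions, so the expansion has 4 partial quotients, read off in order.

[1; 1, 1, 8]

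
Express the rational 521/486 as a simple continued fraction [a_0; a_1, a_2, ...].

Run the Euclidean algorithm on 521 and 486; the successive quotients are the partial quotients a_0, a_1, ... (each step inverts the fractional part left over by the previous one):
  521 = 1*486 + 35, so a_0 = 1.
  486 = 13*35 + 31, so a_1 = 13.
  35 = 1*31 + 4, so a_2 = 1.
  31 = 7*4 + 3, so a_3 = 7.
  4 = 1*3 + 1, so a_4 = 1.
  3 = 3*1 + 0, so a_5 = 3.
The remainder reaches 0 after 6 divisions, so the expansion has 6 partial quotients, read off in order.

[1; 13, 1, 7, 1, 3]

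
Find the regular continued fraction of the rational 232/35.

[6; 1, 1, 1, 2, 4]

Run the Euclidean algorithm on 232 and 35; the successive quotients are the partial quotients a_0, a_1, ... (each step inverts the fractional part left over by the previous one):
  232 = 6*35 + 22, so a_0 = 6.
  35 = 1*22 + 13, so a_1 = 1.
  22 = 1*13 + 9, so a_2 = 1.
  13 = 1*9 + 4, so a_3 = 1.
  9 = 2*4 + 1, so a_4 = 2.
  4 = 4*1 + 0, so a_5 = 4.
The remainder reaches 0 after 6 divisions, so the expansion has 6 partial quotients, read off in order.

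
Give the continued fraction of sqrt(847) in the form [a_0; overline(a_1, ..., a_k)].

Write x_i = (sqrt(847) + m_i)/d_i with (m_0, d_0) = (0, 1). a_0 = floor(sqrt(847)) = 29, since 29^2 = 841 <= 847 < 900 = 30^2.
Iterate m_{i+1} = d_i*a_i - m_i, d_{i+1} = (847 - m_{i+1}^2)/d_i, a_{i+1} = floor((a_0 + m_{i+1})/d_{i+1}):
  m_1 = 1*29 - 0 = 29, d_1 = (847 - 29^2)/1 = 6/1 = 6, a_1 = floor((29 + 29)/6) = 9.
  m_2 = 6*9 - 29 = 25, d_2 = (847 - 25^2)/6 = 222/6 = 37, a_2 = floor((29 + 25)/37) = 1.
  m_3 = 37*1 - 25 = 12, d_3 = (847 - 12^2)/37 = 703/37 = 19, a_3 = floor((29 + 12)/19) = 2.
  m_4 = 19*2 - 12 = 26, d_4 = (847 - 26^2)/19 = 171/19 = 9, a_4 = floor((29 + 26)/9) = 6.
  m_5 = 9*6 - 26 = 28, d_5 = (847 - 28^2)/9 = 63/9 = 7, a_5 = floor((29 + 28)/7) = 8.
  m_6 = 7*8 - 28 = 28, d_6 = (847 - 28^2)/7 = 63/7 = 9, a_6 = floor((29 + 28)/9) = 6.
  m_7 = 9*6 - 28 = 26, d_7 = (847 - 26^2)/9 = 171/9 = 19, a_7 = floor((29 + 26)/19) = 2.
  m_8 = 19*2 - 26 = 12, d_8 = (847 - 12^2)/19 = 703/19 = 37, a_8 = floor((29 + 12)/37) = 1.
  m_9 = 37*1 - 12 = 25, d_9 = (847 - 25^2)/37 = 222/37 = 6, a_9 = floor((29 + 25)/6) = 9.
  m_10 = 6*9 - 25 = 29, d_10 = (847 - 29^2)/6 = 6/6 = 1, a_10 = floor((29 + 29)/1) = 58.
  m_11 = 1*58 - 29 = 29, d_11 = (847 - 29^2)/1 = 6/1 = 6: (m_11, d_11) = (m_1, d_1) = (29, 6), so from here the quotients repeat a_1, ..., a_10; the period length is 10.
Hence the expansion of sqrt(847) is a_0 = 29 followed by the repeating block 9, 1, 2, 6, 8, 6, 2, 1, 9, 58 (period 10).

[29; overline(9, 1, 2, 6, 8, 6, 2, 1, 9, 58)]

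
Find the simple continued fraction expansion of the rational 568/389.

[1; 2, 5, 1, 3, 2, 3]

Run the Euclidean algorithm on 568 and 389; the successive quotients are the partial quotients a_0, a_1, ... (each step inverts the fractional part left over by the previous one):
  568 = 1*389 + 179, so a_0 = 1.
  389 = 2*179 + 31, so a_1 = 2.
  179 = 5*31 + 24, so a_2 = 5.
  31 = 1*24 + 7, so a_3 = 1.
  24 = 3*7 + 3, so a_4 = 3.
  7 = 2*3 + 1, so a_5 = 2.
  3 = 3*1 + 0, so a_6 = 3.
The remainder reaches 0 after 7 divisions, so the expansion has 7 partial quotients, read off in order.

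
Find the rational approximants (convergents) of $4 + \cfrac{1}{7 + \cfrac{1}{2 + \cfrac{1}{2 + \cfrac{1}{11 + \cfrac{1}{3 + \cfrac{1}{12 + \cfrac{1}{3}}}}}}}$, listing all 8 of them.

4/1, 29/7, 62/15, 153/37, 1745/422, 5388/1303, 66401/16058, 204591/49477

Using the convergent recurrence p_i = a_i*p_{i-1} + p_{i-2}, q_i = a_i*q_{i-1} + q_{i-2} with p_{-2}=0, p_{-1}=1, q_{-2}=1, q_{-1}=0:
  i=0: a_0=4, p_0 = 4*1 + 0 = 4, q_0 = 4*0 + 1 = 1.
  i=1: a_1=7, p_1 = 7*4 + 1 = 29, q_1 = 7*1 + 0 = 7.
  i=2: a_2=2, p_2 = 2*29 + 4 = 62, q_2 = 2*7 + 1 = 15.
  i=3: a_3=2, p_3 = 2*62 + 29 = 153, q_3 = 2*15 + 7 = 37.
  i=4: a_4=11, p_4 = 11*153 + 62 = 1745, q_4 = 11*37 + 15 = 422.
  i=5: a_5=3, p_5 = 3*1745 + 153 = 5388, q_5 = 3*422 + 37 = 1303.
  i=6: a_6=12, p_6 = 12*5388 + 1745 = 66401, q_6 = 12*1303 + 422 = 16058.
  i=7: a_7=3, p_7 = 3*66401 + 5388 = 204591, q_7 = 3*16058 + 1303 = 49477.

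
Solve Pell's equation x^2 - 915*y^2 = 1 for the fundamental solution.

(x, y) = (121, 4)

First expand sqrt(915) as a continued fraction. With x_i = (sqrt(915) + m_i)/d_i and (m_0, d_0) = (0, 1): a_0 = floor(sqrt(915)) = 30, since 30^2 = 900 <= 915 < 961 = 31^2.
Iterate m_{i+1} = d_i*a_i - m_i, d_{i+1} = (915 - m_{i+1}^2)/d_i, a_{i+1} = floor((a_0 + m_{i+1})/d_{i+1}):
  m_1 = 1*30 - 0 = 30, d_1 = (915 - 30^2)/1 = 15/1 = 15, a_1 = floor((30 + 30)/15) = 4.
  m_2 = 15*4 - 30 = 30, d_2 = (915 - 30^2)/15 = 15/15 = 1, a_2 = floor((30 + 30)/1) = 60.
  m_3 = 1*60 - 30 = 30, d_3 = (915 - 30^2)/1 = 15/1 = 15: (m_3, d_3) = (m_1, d_1) = (30, 15), so from here the quotients repeat a_1, a_2; the period length is 2.
So sqrt(915) = [30; (4, 60)] with period length k = 2.
k is even, so the fundamental solution of x^2 - 915y^2 = 1 is (p_{k-1}, q_{k-1}) = (p_1, q_1); compute convergents through index 1.
Convergents (p_i = a_i*p_{i-1} + p_{i-2}, q_i = a_i*q_{i-1} + q_{i-2} with p_{-2}=0, p_{-1}=1, q_{-2}=1, q_{-1}=0):
  i=0: a_0=30, p_0 = 30*1 + 0 = 30, q_0 = 30*0 + 1 = 1.
  i=1: a_1=4, p_1 = 4*30 + 1 = 121, q_1 = 4*1 + 0 = 4.
Check: 121^2 - 915*4^2 = 14641 - 14640 = 1, so (x, y) = (121, 4) solves the equation, and by the theorem it is the least positive solution.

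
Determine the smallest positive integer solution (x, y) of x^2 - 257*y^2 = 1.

First expand sqrt(257) as a continued fraction. With x_i = (sqrt(257) + m_i)/d_i and (m_0, d_0) = (0, 1): a_0 = floor(sqrt(257)) = 16, since 16^2 = 256 <= 257 < 289 = 17^2.
Iterate m_{i+1} = d_i*a_i - m_i, d_{i+1} = (257 - m_{i+1}^2)/d_i, a_{i+1} = floor((a_0 + m_{i+1})/d_{i+1}):
  m_1 = 1*16 - 0 = 16, d_1 = (257 - 16^2)/1 = 1/1 = 1, a_1 = floor((16 + 16)/1) = 32.
  m_2 = 1*32 - 16 = 16, d_2 = (257 - 16^2)/1 = 1/1 = 1: (m_2, d_2) = (m_1, d_1) = (16, 1), so from here the quotient a_1 repeats; the period length is 1.
So sqrt(257) = [16; (32)] with period length k = 1.
k is odd, so (p_{k-1}, q_{k-1}) only solves x^2 - 257y^2 = -1 and the fundamental solution of x^2 - 257y^2 = 1 is (p_{2k-1}, q_{2k-1}) = (p_1, q_1); compute convergents through index 1, running through the period twice.
Convergents (p_i = a_i*p_{i-1} + p_{i-2}, q_i = a_i*q_{i-1} + q_{i-2} with p_{-2}=0, p_{-1}=1, q_{-2}=1, q_{-1}=0):
  i=0: a_0=16, p_0 = 16*1 + 0 = 16, q_0 = 16*0 + 1 = 1.
  i=1: a_1=32, p_1 = 32*16 + 1 = 513, q_1 = 32*1 + 0 = 32.
Indeed p_0^2 - 257*q_0^2 = 256 - 257 = -1, not +1.
Check: 513^2 - 257*32^2 = 263169 - 263168 = 1, so (x, y) = (513, 32) solves the equation, and by the theorem it is the least positive solution.

(x, y) = (513, 32)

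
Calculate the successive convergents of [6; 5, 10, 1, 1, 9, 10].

6/1, 31/5, 316/51, 347/56, 663/107, 6314/1019, 63803/10297

Using the convergent recurrence p_i = a_i*p_{i-1} + p_{i-2}, q_i = a_i*q_{i-1} + q_{i-2} with p_{-2}=0, p_{-1}=1, q_{-2}=1, q_{-1}=0:
  i=0: a_0=6, p_0 = 6*1 + 0 = 6, q_0 = 6*0 + 1 = 1.
  i=1: a_1=5, p_1 = 5*6 + 1 = 31, q_1 = 5*1 + 0 = 5.
  i=2: a_2=10, p_2 = 10*31 + 6 = 316, q_2 = 10*5 + 1 = 51.
  i=3: a_3=1, p_3 = 1*316 + 31 = 347, q_3 = 1*51 + 5 = 56.
  i=4: a_4=1, p_4 = 1*347 + 316 = 663, q_4 = 1*56 + 51 = 107.
  i=5: a_5=9, p_5 = 9*663 + 347 = 6314, q_5 = 9*107 + 56 = 1019.
  i=6: a_6=10, p_6 = 10*6314 + 663 = 63803, q_6 = 10*1019 + 107 = 10297.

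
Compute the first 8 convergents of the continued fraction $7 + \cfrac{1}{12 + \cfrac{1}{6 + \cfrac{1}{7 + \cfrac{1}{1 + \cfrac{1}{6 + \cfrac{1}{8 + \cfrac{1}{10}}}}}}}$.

7/1, 85/12, 517/73, 3704/523, 4221/596, 29030/4099, 236461/33388, 2393640/337979

Using the convergent recurrence p_i = a_i*p_{i-1} + p_{i-2}, q_i = a_i*q_{i-1} + q_{i-2} with p_{-2}=0, p_{-1}=1, q_{-2}=1, q_{-1}=0:
  i=0: a_0=7, p_0 = 7*1 + 0 = 7, q_0 = 7*0 + 1 = 1.
  i=1: a_1=12, p_1 = 12*7 + 1 = 85, q_1 = 12*1 + 0 = 12.
  i=2: a_2=6, p_2 = 6*85 + 7 = 517, q_2 = 6*12 + 1 = 73.
  i=3: a_3=7, p_3 = 7*517 + 85 = 3704, q_3 = 7*73 + 12 = 523.
  i=4: a_4=1, p_4 = 1*3704 + 517 = 4221, q_4 = 1*523 + 73 = 596.
  i=5: a_5=6, p_5 = 6*4221 + 3704 = 29030, q_5 = 6*596 + 523 = 4099.
  i=6: a_6=8, p_6 = 8*29030 + 4221 = 236461, q_6 = 8*4099 + 596 = 33388.
  i=7: a_7=10, p_7 = 10*236461 + 29030 = 2393640, q_7 = 10*33388 + 4099 = 337979.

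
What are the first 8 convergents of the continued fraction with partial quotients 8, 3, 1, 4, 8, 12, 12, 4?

8/1, 25/3, 33/4, 157/19, 1289/156, 15625/1891, 188789/22848, 770781/93283

Using the convergent recurrence p_i = a_i*p_{i-1} + p_{i-2}, q_i = a_i*q_{i-1} + q_{i-2} with p_{-2}=0, p_{-1}=1, q_{-2}=1, q_{-1}=0:
  i=0: a_0=8, p_0 = 8*1 + 0 = 8, q_0 = 8*0 + 1 = 1.
  i=1: a_1=3, p_1 = 3*8 + 1 = 25, q_1 = 3*1 + 0 = 3.
  i=2: a_2=1, p_2 = 1*25 + 8 = 33, q_2 = 1*3 + 1 = 4.
  i=3: a_3=4, p_3 = 4*33 + 25 = 157, q_3 = 4*4 + 3 = 19.
  i=4: a_4=8, p_4 = 8*157 + 33 = 1289, q_4 = 8*19 + 4 = 156.
  i=5: a_5=12, p_5 = 12*1289 + 157 = 15625, q_5 = 12*156 + 19 = 1891.
  i=6: a_6=12, p_6 = 12*15625 + 1289 = 188789, q_6 = 12*1891 + 156 = 22848.
  i=7: a_7=4, p_7 = 4*188789 + 15625 = 770781, q_7 = 4*22848 + 1891 = 93283.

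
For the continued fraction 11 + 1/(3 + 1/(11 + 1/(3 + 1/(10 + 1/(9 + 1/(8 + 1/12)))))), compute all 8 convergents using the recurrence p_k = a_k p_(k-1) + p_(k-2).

Using the convergent recurrence p_i = a_i*p_{i-1} + p_{i-2}, q_i = a_i*q_{i-1} + q_{i-2} with p_{-2}=0, p_{-1}=1, q_{-2}=1, q_{-1}=0:
  i=0: a_0=11, p_0 = 11*1 + 0 = 11, q_0 = 11*0 + 1 = 1.
  i=1: a_1=3, p_1 = 3*11 + 1 = 34, q_1 = 3*1 + 0 = 3.
  i=2: a_2=11, p_2 = 11*34 + 11 = 385, q_2 = 11*3 + 1 = 34.
  i=3: a_3=3, p_3 = 3*385 + 34 = 1189, q_3 = 3*34 + 3 = 105.
  i=4: a_4=10, p_4 = 10*1189 + 385 = 12275, q_4 = 10*105 + 34 = 1084.
  i=5: a_5=9, p_5 = 9*12275 + 1189 = 111664, q_5 = 9*1084 + 105 = 9861.
  i=6: a_6=8, p_6 = 8*111664 + 12275 = 905587, q_6 = 8*9861 + 1084 = 79972.
  i=7: a_7=12, p_7 = 12*905587 + 111664 = 10978708, q_7 = 12*79972 + 9861 = 969525.

11/1, 34/3, 385/34, 1189/105, 12275/1084, 111664/9861, 905587/79972, 10978708/969525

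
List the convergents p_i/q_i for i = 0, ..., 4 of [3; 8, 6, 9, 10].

Using the convergent recurrence p_i = a_i*p_{i-1} + p_{i-2}, q_i = a_i*q_{i-1} + q_{i-2} with p_{-2}=0, p_{-1}=1, q_{-2}=1, q_{-1}=0:
  i=0: a_0=3, p_0 = 3*1 + 0 = 3, q_0 = 3*0 + 1 = 1.
  i=1: a_1=8, p_1 = 8*3 + 1 = 25, q_1 = 8*1 + 0 = 8.
  i=2: a_2=6, p_2 = 6*25 + 3 = 153, q_2 = 6*8 + 1 = 49.
  i=3: a_3=9, p_3 = 9*153 + 25 = 1402, q_3 = 9*49 + 8 = 449.
  i=4: a_4=10, p_4 = 10*1402 + 153 = 14173, q_4 = 10*449 + 49 = 4539.

3/1, 25/8, 153/49, 1402/449, 14173/4539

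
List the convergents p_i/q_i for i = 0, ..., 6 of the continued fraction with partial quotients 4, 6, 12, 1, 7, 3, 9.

Using the convergent recurrence p_i = a_i*p_{i-1} + p_{i-2}, q_i = a_i*q_{i-1} + q_{i-2} with p_{-2}=0, p_{-1}=1, q_{-2}=1, q_{-1}=0:
  i=0: a_0=4, p_0 = 4*1 + 0 = 4, q_0 = 4*0 + 1 = 1.
  i=1: a_1=6, p_1 = 6*4 + 1 = 25, q_1 = 6*1 + 0 = 6.
  i=2: a_2=12, p_2 = 12*25 + 4 = 304, q_2 = 12*6 + 1 = 73.
  i=3: a_3=1, p_3 = 1*304 + 25 = 329, q_3 = 1*73 + 6 = 79.
  i=4: a_4=7, p_4 = 7*329 + 304 = 2607, q_4 = 7*79 + 73 = 626.
  i=5: a_5=3, p_5 = 3*2607 + 329 = 8150, q_5 = 3*626 + 79 = 1957.
  i=6: a_6=9, p_6 = 9*8150 + 2607 = 75957, q_6 = 9*1957 + 626 = 18239.

4/1, 25/6, 304/73, 329/79, 2607/626, 8150/1957, 75957/18239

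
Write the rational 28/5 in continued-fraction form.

[5; 1, 1, 2]

Run the Euclidean algorithm on 28 and 5; the successive quotients are the partial quotients a_0, a_1, ... (each step inverts the fractional part left over by the previous one):
  28 = 5*5 + 3, so a_0 = 5.
  5 = 1*3 + 2, so a_1 = 1.
  3 = 1*2 + 1, so a_2 = 1.
  2 = 2*1 + 0, so a_3 = 2.
The remainder reaches 0 after 4 divisions, so the expansion has 4 partial quotients, read off in order.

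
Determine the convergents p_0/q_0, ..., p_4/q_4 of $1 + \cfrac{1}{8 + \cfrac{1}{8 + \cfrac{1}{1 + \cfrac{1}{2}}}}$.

1/1, 9/8, 73/65, 82/73, 237/211

Using the convergent recurrence p_i = a_i*p_{i-1} + p_{i-2}, q_i = a_i*q_{i-1} + q_{i-2} with p_{-2}=0, p_{-1}=1, q_{-2}=1, q_{-1}=0:
  i=0: a_0=1, p_0 = 1*1 + 0 = 1, q_0 = 1*0 + 1 = 1.
  i=1: a_1=8, p_1 = 8*1 + 1 = 9, q_1 = 8*1 + 0 = 8.
  i=2: a_2=8, p_2 = 8*9 + 1 = 73, q_2 = 8*8 + 1 = 65.
  i=3: a_3=1, p_3 = 1*73 + 9 = 82, q_3 = 1*65 + 8 = 73.
  i=4: a_4=2, p_4 = 2*82 + 73 = 237, q_4 = 2*73 + 65 = 211.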